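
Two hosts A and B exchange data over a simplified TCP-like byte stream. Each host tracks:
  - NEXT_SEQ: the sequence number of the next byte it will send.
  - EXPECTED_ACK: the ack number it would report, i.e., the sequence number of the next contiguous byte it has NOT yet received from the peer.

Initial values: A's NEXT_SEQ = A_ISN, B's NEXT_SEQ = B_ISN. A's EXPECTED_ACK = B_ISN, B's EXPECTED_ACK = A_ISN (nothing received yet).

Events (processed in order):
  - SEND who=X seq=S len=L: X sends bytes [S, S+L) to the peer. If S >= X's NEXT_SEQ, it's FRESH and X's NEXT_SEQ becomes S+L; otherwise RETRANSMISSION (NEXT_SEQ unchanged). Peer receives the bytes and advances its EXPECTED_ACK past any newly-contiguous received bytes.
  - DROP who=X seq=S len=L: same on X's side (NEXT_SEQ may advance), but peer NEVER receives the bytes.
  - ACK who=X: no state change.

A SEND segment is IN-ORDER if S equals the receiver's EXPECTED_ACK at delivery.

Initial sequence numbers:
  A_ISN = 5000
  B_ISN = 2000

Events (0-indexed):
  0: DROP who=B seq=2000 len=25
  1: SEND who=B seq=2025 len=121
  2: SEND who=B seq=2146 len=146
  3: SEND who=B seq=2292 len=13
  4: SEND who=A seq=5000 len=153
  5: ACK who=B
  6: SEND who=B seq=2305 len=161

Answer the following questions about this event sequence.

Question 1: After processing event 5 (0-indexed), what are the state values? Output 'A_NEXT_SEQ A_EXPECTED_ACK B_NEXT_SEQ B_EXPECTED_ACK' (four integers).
After event 0: A_seq=5000 A_ack=2000 B_seq=2025 B_ack=5000
After event 1: A_seq=5000 A_ack=2000 B_seq=2146 B_ack=5000
After event 2: A_seq=5000 A_ack=2000 B_seq=2292 B_ack=5000
After event 3: A_seq=5000 A_ack=2000 B_seq=2305 B_ack=5000
After event 4: A_seq=5153 A_ack=2000 B_seq=2305 B_ack=5153
After event 5: A_seq=5153 A_ack=2000 B_seq=2305 B_ack=5153

5153 2000 2305 5153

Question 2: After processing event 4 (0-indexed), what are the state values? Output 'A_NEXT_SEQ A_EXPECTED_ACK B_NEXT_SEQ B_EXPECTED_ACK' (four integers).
After event 0: A_seq=5000 A_ack=2000 B_seq=2025 B_ack=5000
After event 1: A_seq=5000 A_ack=2000 B_seq=2146 B_ack=5000
After event 2: A_seq=5000 A_ack=2000 B_seq=2292 B_ack=5000
After event 3: A_seq=5000 A_ack=2000 B_seq=2305 B_ack=5000
After event 4: A_seq=5153 A_ack=2000 B_seq=2305 B_ack=5153

5153 2000 2305 5153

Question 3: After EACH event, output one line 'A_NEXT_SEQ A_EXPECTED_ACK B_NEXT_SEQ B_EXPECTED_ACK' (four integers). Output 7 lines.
5000 2000 2025 5000
5000 2000 2146 5000
5000 2000 2292 5000
5000 2000 2305 5000
5153 2000 2305 5153
5153 2000 2305 5153
5153 2000 2466 5153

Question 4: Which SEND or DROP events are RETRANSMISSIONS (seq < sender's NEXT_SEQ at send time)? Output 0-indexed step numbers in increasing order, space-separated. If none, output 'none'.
Step 0: DROP seq=2000 -> fresh
Step 1: SEND seq=2025 -> fresh
Step 2: SEND seq=2146 -> fresh
Step 3: SEND seq=2292 -> fresh
Step 4: SEND seq=5000 -> fresh
Step 6: SEND seq=2305 -> fresh

Answer: none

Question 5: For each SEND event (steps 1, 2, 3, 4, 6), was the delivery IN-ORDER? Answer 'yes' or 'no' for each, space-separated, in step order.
Answer: no no no yes no

Derivation:
Step 1: SEND seq=2025 -> out-of-order
Step 2: SEND seq=2146 -> out-of-order
Step 3: SEND seq=2292 -> out-of-order
Step 4: SEND seq=5000 -> in-order
Step 6: SEND seq=2305 -> out-of-order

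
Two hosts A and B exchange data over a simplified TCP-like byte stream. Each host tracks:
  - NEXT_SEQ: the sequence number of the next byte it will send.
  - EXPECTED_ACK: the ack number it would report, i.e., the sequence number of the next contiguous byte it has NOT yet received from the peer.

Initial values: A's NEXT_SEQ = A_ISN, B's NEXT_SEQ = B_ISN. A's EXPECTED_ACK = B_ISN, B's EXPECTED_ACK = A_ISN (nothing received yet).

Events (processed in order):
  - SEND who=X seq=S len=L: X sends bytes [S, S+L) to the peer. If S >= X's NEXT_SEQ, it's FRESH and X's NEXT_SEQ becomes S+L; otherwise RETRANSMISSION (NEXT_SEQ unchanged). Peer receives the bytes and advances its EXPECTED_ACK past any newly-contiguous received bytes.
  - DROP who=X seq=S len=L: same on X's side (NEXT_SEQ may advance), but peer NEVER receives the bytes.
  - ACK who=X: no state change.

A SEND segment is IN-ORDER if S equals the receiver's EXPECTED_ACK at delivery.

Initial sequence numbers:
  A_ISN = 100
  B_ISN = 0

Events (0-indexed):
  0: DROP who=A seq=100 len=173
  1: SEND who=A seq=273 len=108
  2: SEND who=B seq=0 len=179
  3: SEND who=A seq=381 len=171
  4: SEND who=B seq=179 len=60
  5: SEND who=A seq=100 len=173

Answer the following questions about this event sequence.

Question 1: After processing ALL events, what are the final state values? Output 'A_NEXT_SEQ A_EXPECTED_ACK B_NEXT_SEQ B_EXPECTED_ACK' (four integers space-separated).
After event 0: A_seq=273 A_ack=0 B_seq=0 B_ack=100
After event 1: A_seq=381 A_ack=0 B_seq=0 B_ack=100
After event 2: A_seq=381 A_ack=179 B_seq=179 B_ack=100
After event 3: A_seq=552 A_ack=179 B_seq=179 B_ack=100
After event 4: A_seq=552 A_ack=239 B_seq=239 B_ack=100
After event 5: A_seq=552 A_ack=239 B_seq=239 B_ack=552

Answer: 552 239 239 552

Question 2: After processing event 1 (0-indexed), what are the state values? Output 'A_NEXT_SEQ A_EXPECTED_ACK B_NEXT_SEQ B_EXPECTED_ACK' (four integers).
After event 0: A_seq=273 A_ack=0 B_seq=0 B_ack=100
After event 1: A_seq=381 A_ack=0 B_seq=0 B_ack=100

381 0 0 100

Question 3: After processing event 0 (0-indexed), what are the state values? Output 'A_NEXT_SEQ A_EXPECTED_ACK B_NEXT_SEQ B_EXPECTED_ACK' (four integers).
After event 0: A_seq=273 A_ack=0 B_seq=0 B_ack=100

273 0 0 100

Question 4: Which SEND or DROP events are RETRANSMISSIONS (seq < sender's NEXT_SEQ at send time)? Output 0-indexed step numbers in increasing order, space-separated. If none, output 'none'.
Answer: 5

Derivation:
Step 0: DROP seq=100 -> fresh
Step 1: SEND seq=273 -> fresh
Step 2: SEND seq=0 -> fresh
Step 3: SEND seq=381 -> fresh
Step 4: SEND seq=179 -> fresh
Step 5: SEND seq=100 -> retransmit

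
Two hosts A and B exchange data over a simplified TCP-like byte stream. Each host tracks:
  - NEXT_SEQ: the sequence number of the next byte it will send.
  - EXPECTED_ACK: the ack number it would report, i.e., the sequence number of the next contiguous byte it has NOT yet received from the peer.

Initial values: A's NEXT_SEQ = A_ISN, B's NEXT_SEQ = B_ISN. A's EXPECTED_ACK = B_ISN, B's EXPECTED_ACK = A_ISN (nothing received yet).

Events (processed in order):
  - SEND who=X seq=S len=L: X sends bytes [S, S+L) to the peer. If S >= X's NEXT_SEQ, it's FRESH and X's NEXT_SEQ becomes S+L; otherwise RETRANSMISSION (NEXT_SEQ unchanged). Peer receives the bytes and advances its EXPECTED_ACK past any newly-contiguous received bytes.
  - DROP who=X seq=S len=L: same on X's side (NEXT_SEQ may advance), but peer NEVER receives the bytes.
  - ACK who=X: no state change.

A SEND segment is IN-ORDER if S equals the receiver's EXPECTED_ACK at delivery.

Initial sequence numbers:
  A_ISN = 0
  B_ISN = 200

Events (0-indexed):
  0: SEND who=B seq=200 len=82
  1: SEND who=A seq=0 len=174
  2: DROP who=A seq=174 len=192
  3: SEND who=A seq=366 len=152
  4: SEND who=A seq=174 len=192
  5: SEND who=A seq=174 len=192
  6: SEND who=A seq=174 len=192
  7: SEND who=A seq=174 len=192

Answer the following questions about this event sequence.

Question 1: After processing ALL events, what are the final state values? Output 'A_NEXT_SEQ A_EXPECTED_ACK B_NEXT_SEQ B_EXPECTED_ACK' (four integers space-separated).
After event 0: A_seq=0 A_ack=282 B_seq=282 B_ack=0
After event 1: A_seq=174 A_ack=282 B_seq=282 B_ack=174
After event 2: A_seq=366 A_ack=282 B_seq=282 B_ack=174
After event 3: A_seq=518 A_ack=282 B_seq=282 B_ack=174
After event 4: A_seq=518 A_ack=282 B_seq=282 B_ack=518
After event 5: A_seq=518 A_ack=282 B_seq=282 B_ack=518
After event 6: A_seq=518 A_ack=282 B_seq=282 B_ack=518
After event 7: A_seq=518 A_ack=282 B_seq=282 B_ack=518

Answer: 518 282 282 518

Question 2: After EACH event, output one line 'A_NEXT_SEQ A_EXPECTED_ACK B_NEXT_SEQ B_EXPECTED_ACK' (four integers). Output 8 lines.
0 282 282 0
174 282 282 174
366 282 282 174
518 282 282 174
518 282 282 518
518 282 282 518
518 282 282 518
518 282 282 518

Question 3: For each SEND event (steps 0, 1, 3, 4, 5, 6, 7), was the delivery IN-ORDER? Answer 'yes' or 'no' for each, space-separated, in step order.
Answer: yes yes no yes no no no

Derivation:
Step 0: SEND seq=200 -> in-order
Step 1: SEND seq=0 -> in-order
Step 3: SEND seq=366 -> out-of-order
Step 4: SEND seq=174 -> in-order
Step 5: SEND seq=174 -> out-of-order
Step 6: SEND seq=174 -> out-of-order
Step 7: SEND seq=174 -> out-of-order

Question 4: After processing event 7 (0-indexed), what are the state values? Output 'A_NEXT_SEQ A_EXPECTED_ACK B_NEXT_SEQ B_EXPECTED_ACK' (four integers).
After event 0: A_seq=0 A_ack=282 B_seq=282 B_ack=0
After event 1: A_seq=174 A_ack=282 B_seq=282 B_ack=174
After event 2: A_seq=366 A_ack=282 B_seq=282 B_ack=174
After event 3: A_seq=518 A_ack=282 B_seq=282 B_ack=174
After event 4: A_seq=518 A_ack=282 B_seq=282 B_ack=518
After event 5: A_seq=518 A_ack=282 B_seq=282 B_ack=518
After event 6: A_seq=518 A_ack=282 B_seq=282 B_ack=518
After event 7: A_seq=518 A_ack=282 B_seq=282 B_ack=518

518 282 282 518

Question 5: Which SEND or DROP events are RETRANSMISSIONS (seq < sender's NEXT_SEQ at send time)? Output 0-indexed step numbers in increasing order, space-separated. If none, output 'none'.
Step 0: SEND seq=200 -> fresh
Step 1: SEND seq=0 -> fresh
Step 2: DROP seq=174 -> fresh
Step 3: SEND seq=366 -> fresh
Step 4: SEND seq=174 -> retransmit
Step 5: SEND seq=174 -> retransmit
Step 6: SEND seq=174 -> retransmit
Step 7: SEND seq=174 -> retransmit

Answer: 4 5 6 7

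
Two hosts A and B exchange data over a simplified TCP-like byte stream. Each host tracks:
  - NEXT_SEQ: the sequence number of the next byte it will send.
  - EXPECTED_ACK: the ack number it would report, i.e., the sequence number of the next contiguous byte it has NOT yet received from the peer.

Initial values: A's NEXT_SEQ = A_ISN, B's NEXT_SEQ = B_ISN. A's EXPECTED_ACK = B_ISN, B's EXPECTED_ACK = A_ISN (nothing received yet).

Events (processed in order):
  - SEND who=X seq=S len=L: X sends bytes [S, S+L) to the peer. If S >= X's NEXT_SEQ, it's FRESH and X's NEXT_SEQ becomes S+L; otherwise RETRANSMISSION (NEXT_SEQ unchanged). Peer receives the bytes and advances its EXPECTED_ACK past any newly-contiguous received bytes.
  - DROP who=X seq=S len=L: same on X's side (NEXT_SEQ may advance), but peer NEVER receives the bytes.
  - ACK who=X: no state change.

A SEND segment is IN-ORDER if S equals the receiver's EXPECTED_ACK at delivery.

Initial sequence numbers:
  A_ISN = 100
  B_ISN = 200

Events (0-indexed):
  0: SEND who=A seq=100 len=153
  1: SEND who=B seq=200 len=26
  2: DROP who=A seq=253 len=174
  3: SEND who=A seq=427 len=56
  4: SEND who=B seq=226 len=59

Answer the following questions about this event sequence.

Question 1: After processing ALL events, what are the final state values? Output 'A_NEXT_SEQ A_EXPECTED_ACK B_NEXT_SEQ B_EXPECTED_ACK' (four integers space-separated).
Answer: 483 285 285 253

Derivation:
After event 0: A_seq=253 A_ack=200 B_seq=200 B_ack=253
After event 1: A_seq=253 A_ack=226 B_seq=226 B_ack=253
After event 2: A_seq=427 A_ack=226 B_seq=226 B_ack=253
After event 3: A_seq=483 A_ack=226 B_seq=226 B_ack=253
After event 4: A_seq=483 A_ack=285 B_seq=285 B_ack=253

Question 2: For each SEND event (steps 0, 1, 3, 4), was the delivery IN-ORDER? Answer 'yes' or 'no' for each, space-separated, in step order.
Step 0: SEND seq=100 -> in-order
Step 1: SEND seq=200 -> in-order
Step 3: SEND seq=427 -> out-of-order
Step 4: SEND seq=226 -> in-order

Answer: yes yes no yes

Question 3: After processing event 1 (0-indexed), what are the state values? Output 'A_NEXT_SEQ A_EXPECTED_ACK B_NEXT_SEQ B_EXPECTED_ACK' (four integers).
After event 0: A_seq=253 A_ack=200 B_seq=200 B_ack=253
After event 1: A_seq=253 A_ack=226 B_seq=226 B_ack=253

253 226 226 253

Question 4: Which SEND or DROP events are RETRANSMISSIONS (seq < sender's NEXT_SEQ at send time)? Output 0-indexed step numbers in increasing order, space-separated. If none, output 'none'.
Answer: none

Derivation:
Step 0: SEND seq=100 -> fresh
Step 1: SEND seq=200 -> fresh
Step 2: DROP seq=253 -> fresh
Step 3: SEND seq=427 -> fresh
Step 4: SEND seq=226 -> fresh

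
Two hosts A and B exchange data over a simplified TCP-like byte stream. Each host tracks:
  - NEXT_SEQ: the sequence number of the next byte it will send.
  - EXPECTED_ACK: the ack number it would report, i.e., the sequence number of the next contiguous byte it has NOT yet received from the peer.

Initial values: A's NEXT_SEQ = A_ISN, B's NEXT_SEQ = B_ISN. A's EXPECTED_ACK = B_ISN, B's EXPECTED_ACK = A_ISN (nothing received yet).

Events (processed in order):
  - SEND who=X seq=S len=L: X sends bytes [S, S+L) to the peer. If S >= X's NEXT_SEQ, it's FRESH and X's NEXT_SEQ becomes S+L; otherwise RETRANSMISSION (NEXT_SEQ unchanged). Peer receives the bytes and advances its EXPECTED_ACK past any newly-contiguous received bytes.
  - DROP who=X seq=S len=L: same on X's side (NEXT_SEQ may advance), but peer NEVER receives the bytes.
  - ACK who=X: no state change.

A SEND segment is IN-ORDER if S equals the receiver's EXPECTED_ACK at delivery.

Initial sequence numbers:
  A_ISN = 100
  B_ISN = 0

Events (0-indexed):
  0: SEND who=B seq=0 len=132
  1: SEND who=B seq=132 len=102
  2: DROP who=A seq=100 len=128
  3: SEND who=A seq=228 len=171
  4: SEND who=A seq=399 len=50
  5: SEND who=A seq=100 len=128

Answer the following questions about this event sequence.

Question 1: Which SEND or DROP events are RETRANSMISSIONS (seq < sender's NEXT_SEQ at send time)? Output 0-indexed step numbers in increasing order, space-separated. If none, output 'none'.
Answer: 5

Derivation:
Step 0: SEND seq=0 -> fresh
Step 1: SEND seq=132 -> fresh
Step 2: DROP seq=100 -> fresh
Step 3: SEND seq=228 -> fresh
Step 4: SEND seq=399 -> fresh
Step 5: SEND seq=100 -> retransmit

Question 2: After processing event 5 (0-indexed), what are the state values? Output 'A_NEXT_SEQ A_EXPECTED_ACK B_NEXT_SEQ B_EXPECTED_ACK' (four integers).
After event 0: A_seq=100 A_ack=132 B_seq=132 B_ack=100
After event 1: A_seq=100 A_ack=234 B_seq=234 B_ack=100
After event 2: A_seq=228 A_ack=234 B_seq=234 B_ack=100
After event 3: A_seq=399 A_ack=234 B_seq=234 B_ack=100
After event 4: A_seq=449 A_ack=234 B_seq=234 B_ack=100
After event 5: A_seq=449 A_ack=234 B_seq=234 B_ack=449

449 234 234 449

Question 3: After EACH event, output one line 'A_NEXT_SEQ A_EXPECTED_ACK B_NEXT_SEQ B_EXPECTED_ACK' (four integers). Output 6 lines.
100 132 132 100
100 234 234 100
228 234 234 100
399 234 234 100
449 234 234 100
449 234 234 449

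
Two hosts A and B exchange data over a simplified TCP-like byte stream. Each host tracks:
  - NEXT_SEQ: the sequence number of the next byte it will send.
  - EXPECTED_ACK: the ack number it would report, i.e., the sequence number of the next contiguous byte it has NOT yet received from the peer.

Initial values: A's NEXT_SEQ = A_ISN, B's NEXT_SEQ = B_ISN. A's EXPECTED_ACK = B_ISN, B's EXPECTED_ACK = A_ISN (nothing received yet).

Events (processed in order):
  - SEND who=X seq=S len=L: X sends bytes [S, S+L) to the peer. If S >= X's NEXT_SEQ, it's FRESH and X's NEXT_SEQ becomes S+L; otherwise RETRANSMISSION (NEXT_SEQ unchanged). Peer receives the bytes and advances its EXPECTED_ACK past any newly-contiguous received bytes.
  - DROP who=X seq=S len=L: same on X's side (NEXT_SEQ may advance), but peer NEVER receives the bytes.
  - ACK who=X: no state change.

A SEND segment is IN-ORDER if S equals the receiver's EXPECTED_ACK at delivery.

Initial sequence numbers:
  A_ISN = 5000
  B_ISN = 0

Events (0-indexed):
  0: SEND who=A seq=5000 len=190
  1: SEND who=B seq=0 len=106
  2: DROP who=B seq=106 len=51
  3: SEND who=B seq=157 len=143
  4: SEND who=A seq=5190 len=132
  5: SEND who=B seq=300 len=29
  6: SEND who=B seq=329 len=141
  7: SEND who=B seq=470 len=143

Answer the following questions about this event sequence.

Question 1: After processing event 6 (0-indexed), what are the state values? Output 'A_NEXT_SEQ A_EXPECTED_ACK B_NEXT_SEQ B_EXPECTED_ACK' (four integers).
After event 0: A_seq=5190 A_ack=0 B_seq=0 B_ack=5190
After event 1: A_seq=5190 A_ack=106 B_seq=106 B_ack=5190
After event 2: A_seq=5190 A_ack=106 B_seq=157 B_ack=5190
After event 3: A_seq=5190 A_ack=106 B_seq=300 B_ack=5190
After event 4: A_seq=5322 A_ack=106 B_seq=300 B_ack=5322
After event 5: A_seq=5322 A_ack=106 B_seq=329 B_ack=5322
After event 6: A_seq=5322 A_ack=106 B_seq=470 B_ack=5322

5322 106 470 5322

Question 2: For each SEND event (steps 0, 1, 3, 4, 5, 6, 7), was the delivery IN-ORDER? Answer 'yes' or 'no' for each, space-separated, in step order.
Answer: yes yes no yes no no no

Derivation:
Step 0: SEND seq=5000 -> in-order
Step 1: SEND seq=0 -> in-order
Step 3: SEND seq=157 -> out-of-order
Step 4: SEND seq=5190 -> in-order
Step 5: SEND seq=300 -> out-of-order
Step 6: SEND seq=329 -> out-of-order
Step 7: SEND seq=470 -> out-of-order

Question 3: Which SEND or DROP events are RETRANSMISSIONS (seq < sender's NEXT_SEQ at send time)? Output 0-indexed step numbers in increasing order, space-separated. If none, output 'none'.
Step 0: SEND seq=5000 -> fresh
Step 1: SEND seq=0 -> fresh
Step 2: DROP seq=106 -> fresh
Step 3: SEND seq=157 -> fresh
Step 4: SEND seq=5190 -> fresh
Step 5: SEND seq=300 -> fresh
Step 6: SEND seq=329 -> fresh
Step 7: SEND seq=470 -> fresh

Answer: none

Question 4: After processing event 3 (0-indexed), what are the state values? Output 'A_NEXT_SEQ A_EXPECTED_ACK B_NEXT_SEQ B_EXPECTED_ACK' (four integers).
After event 0: A_seq=5190 A_ack=0 B_seq=0 B_ack=5190
After event 1: A_seq=5190 A_ack=106 B_seq=106 B_ack=5190
After event 2: A_seq=5190 A_ack=106 B_seq=157 B_ack=5190
After event 3: A_seq=5190 A_ack=106 B_seq=300 B_ack=5190

5190 106 300 5190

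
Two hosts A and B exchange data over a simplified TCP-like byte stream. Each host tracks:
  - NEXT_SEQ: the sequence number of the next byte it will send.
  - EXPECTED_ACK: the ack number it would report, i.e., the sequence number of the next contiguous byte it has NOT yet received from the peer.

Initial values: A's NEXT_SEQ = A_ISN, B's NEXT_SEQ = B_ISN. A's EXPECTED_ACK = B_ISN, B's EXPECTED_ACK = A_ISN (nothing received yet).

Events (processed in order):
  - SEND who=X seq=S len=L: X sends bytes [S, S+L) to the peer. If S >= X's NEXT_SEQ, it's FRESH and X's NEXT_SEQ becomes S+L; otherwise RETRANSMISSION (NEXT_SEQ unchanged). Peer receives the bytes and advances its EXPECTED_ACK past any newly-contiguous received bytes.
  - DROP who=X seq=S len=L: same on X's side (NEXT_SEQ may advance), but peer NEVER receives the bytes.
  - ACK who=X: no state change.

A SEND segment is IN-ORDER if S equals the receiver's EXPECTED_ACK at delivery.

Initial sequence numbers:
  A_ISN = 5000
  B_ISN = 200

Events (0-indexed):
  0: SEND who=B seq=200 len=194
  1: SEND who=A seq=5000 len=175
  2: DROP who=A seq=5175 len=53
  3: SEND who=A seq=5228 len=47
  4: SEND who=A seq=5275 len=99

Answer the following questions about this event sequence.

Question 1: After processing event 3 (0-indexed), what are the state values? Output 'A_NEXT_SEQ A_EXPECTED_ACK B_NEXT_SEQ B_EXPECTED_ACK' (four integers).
After event 0: A_seq=5000 A_ack=394 B_seq=394 B_ack=5000
After event 1: A_seq=5175 A_ack=394 B_seq=394 B_ack=5175
After event 2: A_seq=5228 A_ack=394 B_seq=394 B_ack=5175
After event 3: A_seq=5275 A_ack=394 B_seq=394 B_ack=5175

5275 394 394 5175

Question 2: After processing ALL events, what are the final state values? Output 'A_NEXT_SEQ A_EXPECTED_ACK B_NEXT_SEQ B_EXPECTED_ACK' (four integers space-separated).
After event 0: A_seq=5000 A_ack=394 B_seq=394 B_ack=5000
After event 1: A_seq=5175 A_ack=394 B_seq=394 B_ack=5175
After event 2: A_seq=5228 A_ack=394 B_seq=394 B_ack=5175
After event 3: A_seq=5275 A_ack=394 B_seq=394 B_ack=5175
After event 4: A_seq=5374 A_ack=394 B_seq=394 B_ack=5175

Answer: 5374 394 394 5175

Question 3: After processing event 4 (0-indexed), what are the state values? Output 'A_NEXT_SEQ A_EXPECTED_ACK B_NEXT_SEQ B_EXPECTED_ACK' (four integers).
After event 0: A_seq=5000 A_ack=394 B_seq=394 B_ack=5000
After event 1: A_seq=5175 A_ack=394 B_seq=394 B_ack=5175
After event 2: A_seq=5228 A_ack=394 B_seq=394 B_ack=5175
After event 3: A_seq=5275 A_ack=394 B_seq=394 B_ack=5175
After event 4: A_seq=5374 A_ack=394 B_seq=394 B_ack=5175

5374 394 394 5175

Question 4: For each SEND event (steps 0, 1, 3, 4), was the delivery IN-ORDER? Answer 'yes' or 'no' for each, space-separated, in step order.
Step 0: SEND seq=200 -> in-order
Step 1: SEND seq=5000 -> in-order
Step 3: SEND seq=5228 -> out-of-order
Step 4: SEND seq=5275 -> out-of-order

Answer: yes yes no no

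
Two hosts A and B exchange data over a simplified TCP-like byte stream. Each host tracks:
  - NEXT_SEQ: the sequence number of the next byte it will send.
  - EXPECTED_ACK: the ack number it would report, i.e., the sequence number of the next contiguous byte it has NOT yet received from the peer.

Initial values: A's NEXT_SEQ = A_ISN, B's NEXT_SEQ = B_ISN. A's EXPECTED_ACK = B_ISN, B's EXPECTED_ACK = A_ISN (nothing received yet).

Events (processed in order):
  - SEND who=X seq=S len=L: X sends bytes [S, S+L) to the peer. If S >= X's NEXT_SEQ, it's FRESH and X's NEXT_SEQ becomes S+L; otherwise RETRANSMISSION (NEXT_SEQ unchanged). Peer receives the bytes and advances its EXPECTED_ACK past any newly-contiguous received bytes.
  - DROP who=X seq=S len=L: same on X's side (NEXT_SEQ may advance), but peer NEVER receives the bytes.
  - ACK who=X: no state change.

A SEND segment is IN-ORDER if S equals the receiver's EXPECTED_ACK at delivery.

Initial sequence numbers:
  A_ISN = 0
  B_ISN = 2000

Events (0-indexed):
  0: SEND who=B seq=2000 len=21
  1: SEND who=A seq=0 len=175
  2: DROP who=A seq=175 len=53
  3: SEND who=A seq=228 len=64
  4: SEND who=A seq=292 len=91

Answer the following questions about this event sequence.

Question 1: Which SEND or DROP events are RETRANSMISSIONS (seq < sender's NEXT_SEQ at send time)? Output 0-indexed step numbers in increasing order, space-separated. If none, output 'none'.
Answer: none

Derivation:
Step 0: SEND seq=2000 -> fresh
Step 1: SEND seq=0 -> fresh
Step 2: DROP seq=175 -> fresh
Step 3: SEND seq=228 -> fresh
Step 4: SEND seq=292 -> fresh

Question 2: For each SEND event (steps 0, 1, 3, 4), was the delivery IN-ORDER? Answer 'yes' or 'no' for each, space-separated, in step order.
Answer: yes yes no no

Derivation:
Step 0: SEND seq=2000 -> in-order
Step 1: SEND seq=0 -> in-order
Step 3: SEND seq=228 -> out-of-order
Step 4: SEND seq=292 -> out-of-order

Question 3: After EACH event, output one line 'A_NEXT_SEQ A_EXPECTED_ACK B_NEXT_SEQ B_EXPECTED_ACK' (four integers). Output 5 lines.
0 2021 2021 0
175 2021 2021 175
228 2021 2021 175
292 2021 2021 175
383 2021 2021 175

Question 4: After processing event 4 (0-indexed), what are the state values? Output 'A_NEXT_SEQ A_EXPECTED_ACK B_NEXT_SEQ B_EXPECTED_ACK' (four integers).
After event 0: A_seq=0 A_ack=2021 B_seq=2021 B_ack=0
After event 1: A_seq=175 A_ack=2021 B_seq=2021 B_ack=175
After event 2: A_seq=228 A_ack=2021 B_seq=2021 B_ack=175
After event 3: A_seq=292 A_ack=2021 B_seq=2021 B_ack=175
After event 4: A_seq=383 A_ack=2021 B_seq=2021 B_ack=175

383 2021 2021 175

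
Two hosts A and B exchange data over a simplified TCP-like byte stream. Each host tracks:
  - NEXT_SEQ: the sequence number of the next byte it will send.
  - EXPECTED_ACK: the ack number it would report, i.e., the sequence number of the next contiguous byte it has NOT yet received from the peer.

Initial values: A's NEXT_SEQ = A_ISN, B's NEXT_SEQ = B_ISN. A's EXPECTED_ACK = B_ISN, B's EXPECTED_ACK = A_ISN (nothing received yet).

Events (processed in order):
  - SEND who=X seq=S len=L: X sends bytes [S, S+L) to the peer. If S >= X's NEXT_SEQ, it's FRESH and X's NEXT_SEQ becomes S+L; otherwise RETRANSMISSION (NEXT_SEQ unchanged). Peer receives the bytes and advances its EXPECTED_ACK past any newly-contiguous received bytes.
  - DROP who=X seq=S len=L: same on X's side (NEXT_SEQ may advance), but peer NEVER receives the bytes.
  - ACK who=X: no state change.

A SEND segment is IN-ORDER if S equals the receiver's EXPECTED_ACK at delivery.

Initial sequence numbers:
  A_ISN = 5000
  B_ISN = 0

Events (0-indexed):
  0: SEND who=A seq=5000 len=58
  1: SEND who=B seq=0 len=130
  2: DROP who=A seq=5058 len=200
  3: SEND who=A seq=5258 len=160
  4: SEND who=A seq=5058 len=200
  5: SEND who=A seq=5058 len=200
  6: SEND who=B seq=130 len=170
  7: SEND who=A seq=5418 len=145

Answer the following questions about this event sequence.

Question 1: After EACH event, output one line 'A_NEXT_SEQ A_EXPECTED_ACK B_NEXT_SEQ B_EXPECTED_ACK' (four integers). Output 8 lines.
5058 0 0 5058
5058 130 130 5058
5258 130 130 5058
5418 130 130 5058
5418 130 130 5418
5418 130 130 5418
5418 300 300 5418
5563 300 300 5563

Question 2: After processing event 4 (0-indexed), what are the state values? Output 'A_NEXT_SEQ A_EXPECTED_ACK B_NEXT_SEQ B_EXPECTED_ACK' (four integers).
After event 0: A_seq=5058 A_ack=0 B_seq=0 B_ack=5058
After event 1: A_seq=5058 A_ack=130 B_seq=130 B_ack=5058
After event 2: A_seq=5258 A_ack=130 B_seq=130 B_ack=5058
After event 3: A_seq=5418 A_ack=130 B_seq=130 B_ack=5058
After event 4: A_seq=5418 A_ack=130 B_seq=130 B_ack=5418

5418 130 130 5418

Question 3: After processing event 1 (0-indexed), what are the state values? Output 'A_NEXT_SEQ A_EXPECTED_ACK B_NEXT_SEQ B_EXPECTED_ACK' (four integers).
After event 0: A_seq=5058 A_ack=0 B_seq=0 B_ack=5058
After event 1: A_seq=5058 A_ack=130 B_seq=130 B_ack=5058

5058 130 130 5058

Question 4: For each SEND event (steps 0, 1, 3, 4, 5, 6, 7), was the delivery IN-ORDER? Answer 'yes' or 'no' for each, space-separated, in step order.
Step 0: SEND seq=5000 -> in-order
Step 1: SEND seq=0 -> in-order
Step 3: SEND seq=5258 -> out-of-order
Step 4: SEND seq=5058 -> in-order
Step 5: SEND seq=5058 -> out-of-order
Step 6: SEND seq=130 -> in-order
Step 7: SEND seq=5418 -> in-order

Answer: yes yes no yes no yes yes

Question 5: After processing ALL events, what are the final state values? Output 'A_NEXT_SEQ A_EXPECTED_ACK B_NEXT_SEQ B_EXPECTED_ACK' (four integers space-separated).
Answer: 5563 300 300 5563

Derivation:
After event 0: A_seq=5058 A_ack=0 B_seq=0 B_ack=5058
After event 1: A_seq=5058 A_ack=130 B_seq=130 B_ack=5058
After event 2: A_seq=5258 A_ack=130 B_seq=130 B_ack=5058
After event 3: A_seq=5418 A_ack=130 B_seq=130 B_ack=5058
After event 4: A_seq=5418 A_ack=130 B_seq=130 B_ack=5418
After event 5: A_seq=5418 A_ack=130 B_seq=130 B_ack=5418
After event 6: A_seq=5418 A_ack=300 B_seq=300 B_ack=5418
After event 7: A_seq=5563 A_ack=300 B_seq=300 B_ack=5563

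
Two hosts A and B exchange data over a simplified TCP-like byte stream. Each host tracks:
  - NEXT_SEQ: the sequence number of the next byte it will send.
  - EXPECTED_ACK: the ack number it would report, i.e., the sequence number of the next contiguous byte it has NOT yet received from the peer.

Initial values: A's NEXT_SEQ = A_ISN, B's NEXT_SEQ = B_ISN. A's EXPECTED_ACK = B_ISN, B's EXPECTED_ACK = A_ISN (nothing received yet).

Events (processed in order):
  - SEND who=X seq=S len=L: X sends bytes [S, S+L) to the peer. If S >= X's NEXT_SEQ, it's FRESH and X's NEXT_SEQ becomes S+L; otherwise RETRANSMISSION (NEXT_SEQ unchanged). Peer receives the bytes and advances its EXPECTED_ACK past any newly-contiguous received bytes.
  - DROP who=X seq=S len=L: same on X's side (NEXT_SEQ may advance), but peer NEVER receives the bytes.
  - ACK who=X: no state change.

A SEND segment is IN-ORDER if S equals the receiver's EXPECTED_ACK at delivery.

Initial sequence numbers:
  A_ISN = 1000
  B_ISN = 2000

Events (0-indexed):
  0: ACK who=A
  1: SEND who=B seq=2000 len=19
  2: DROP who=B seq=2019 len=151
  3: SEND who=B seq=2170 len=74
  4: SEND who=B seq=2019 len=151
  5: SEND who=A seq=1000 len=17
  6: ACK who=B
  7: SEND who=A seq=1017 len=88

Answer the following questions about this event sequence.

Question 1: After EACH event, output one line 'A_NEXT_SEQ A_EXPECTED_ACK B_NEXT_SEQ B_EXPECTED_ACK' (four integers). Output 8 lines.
1000 2000 2000 1000
1000 2019 2019 1000
1000 2019 2170 1000
1000 2019 2244 1000
1000 2244 2244 1000
1017 2244 2244 1017
1017 2244 2244 1017
1105 2244 2244 1105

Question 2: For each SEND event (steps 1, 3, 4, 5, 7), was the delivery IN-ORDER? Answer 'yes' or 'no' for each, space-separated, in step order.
Answer: yes no yes yes yes

Derivation:
Step 1: SEND seq=2000 -> in-order
Step 3: SEND seq=2170 -> out-of-order
Step 4: SEND seq=2019 -> in-order
Step 5: SEND seq=1000 -> in-order
Step 7: SEND seq=1017 -> in-order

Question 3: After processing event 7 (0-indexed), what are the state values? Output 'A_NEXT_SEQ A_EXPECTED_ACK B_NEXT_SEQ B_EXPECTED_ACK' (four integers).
After event 0: A_seq=1000 A_ack=2000 B_seq=2000 B_ack=1000
After event 1: A_seq=1000 A_ack=2019 B_seq=2019 B_ack=1000
After event 2: A_seq=1000 A_ack=2019 B_seq=2170 B_ack=1000
After event 3: A_seq=1000 A_ack=2019 B_seq=2244 B_ack=1000
After event 4: A_seq=1000 A_ack=2244 B_seq=2244 B_ack=1000
After event 5: A_seq=1017 A_ack=2244 B_seq=2244 B_ack=1017
After event 6: A_seq=1017 A_ack=2244 B_seq=2244 B_ack=1017
After event 7: A_seq=1105 A_ack=2244 B_seq=2244 B_ack=1105

1105 2244 2244 1105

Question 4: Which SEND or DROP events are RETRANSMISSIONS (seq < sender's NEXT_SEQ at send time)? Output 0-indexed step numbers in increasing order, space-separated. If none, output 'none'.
Step 1: SEND seq=2000 -> fresh
Step 2: DROP seq=2019 -> fresh
Step 3: SEND seq=2170 -> fresh
Step 4: SEND seq=2019 -> retransmit
Step 5: SEND seq=1000 -> fresh
Step 7: SEND seq=1017 -> fresh

Answer: 4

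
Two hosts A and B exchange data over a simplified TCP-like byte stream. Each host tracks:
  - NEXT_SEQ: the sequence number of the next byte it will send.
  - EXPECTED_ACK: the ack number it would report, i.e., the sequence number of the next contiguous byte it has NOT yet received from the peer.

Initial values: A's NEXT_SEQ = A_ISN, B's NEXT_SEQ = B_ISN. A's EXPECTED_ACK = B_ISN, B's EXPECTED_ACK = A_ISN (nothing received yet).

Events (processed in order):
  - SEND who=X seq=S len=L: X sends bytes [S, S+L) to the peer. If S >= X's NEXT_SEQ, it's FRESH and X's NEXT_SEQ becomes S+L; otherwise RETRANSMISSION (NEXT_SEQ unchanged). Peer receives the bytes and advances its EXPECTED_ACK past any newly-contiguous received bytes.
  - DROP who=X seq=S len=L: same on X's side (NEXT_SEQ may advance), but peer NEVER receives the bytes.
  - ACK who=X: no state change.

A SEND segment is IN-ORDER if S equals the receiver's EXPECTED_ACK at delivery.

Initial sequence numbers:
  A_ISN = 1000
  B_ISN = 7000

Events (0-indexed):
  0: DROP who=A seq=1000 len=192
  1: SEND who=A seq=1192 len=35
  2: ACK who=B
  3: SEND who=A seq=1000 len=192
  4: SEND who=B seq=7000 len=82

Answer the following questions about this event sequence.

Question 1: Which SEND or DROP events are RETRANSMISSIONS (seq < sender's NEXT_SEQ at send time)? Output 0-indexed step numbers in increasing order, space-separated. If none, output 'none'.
Step 0: DROP seq=1000 -> fresh
Step 1: SEND seq=1192 -> fresh
Step 3: SEND seq=1000 -> retransmit
Step 4: SEND seq=7000 -> fresh

Answer: 3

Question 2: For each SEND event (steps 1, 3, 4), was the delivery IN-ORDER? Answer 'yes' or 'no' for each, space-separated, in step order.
Answer: no yes yes

Derivation:
Step 1: SEND seq=1192 -> out-of-order
Step 3: SEND seq=1000 -> in-order
Step 4: SEND seq=7000 -> in-order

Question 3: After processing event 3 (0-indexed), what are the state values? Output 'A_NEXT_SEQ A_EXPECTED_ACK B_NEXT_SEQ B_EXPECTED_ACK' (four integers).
After event 0: A_seq=1192 A_ack=7000 B_seq=7000 B_ack=1000
After event 1: A_seq=1227 A_ack=7000 B_seq=7000 B_ack=1000
After event 2: A_seq=1227 A_ack=7000 B_seq=7000 B_ack=1000
After event 3: A_seq=1227 A_ack=7000 B_seq=7000 B_ack=1227

1227 7000 7000 1227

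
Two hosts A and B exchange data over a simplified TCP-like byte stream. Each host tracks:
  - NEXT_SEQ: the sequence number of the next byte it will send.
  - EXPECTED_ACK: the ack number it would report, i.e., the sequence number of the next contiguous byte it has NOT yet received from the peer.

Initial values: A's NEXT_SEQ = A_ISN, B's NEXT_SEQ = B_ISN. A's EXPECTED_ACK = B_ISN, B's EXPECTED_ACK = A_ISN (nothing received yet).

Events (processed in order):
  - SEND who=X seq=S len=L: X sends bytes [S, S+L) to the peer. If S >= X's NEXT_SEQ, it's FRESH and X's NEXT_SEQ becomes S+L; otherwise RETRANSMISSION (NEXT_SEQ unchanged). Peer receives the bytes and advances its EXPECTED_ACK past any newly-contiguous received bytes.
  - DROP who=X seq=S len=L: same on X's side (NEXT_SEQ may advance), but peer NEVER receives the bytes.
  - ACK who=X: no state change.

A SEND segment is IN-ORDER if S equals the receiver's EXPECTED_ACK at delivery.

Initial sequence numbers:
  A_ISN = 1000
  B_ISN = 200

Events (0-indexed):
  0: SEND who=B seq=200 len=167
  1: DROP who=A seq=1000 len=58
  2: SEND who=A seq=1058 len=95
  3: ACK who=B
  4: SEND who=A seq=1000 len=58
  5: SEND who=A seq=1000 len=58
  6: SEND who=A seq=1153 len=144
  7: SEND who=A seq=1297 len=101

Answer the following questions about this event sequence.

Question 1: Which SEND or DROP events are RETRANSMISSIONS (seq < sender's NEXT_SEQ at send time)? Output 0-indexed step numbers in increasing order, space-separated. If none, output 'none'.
Answer: 4 5

Derivation:
Step 0: SEND seq=200 -> fresh
Step 1: DROP seq=1000 -> fresh
Step 2: SEND seq=1058 -> fresh
Step 4: SEND seq=1000 -> retransmit
Step 5: SEND seq=1000 -> retransmit
Step 6: SEND seq=1153 -> fresh
Step 7: SEND seq=1297 -> fresh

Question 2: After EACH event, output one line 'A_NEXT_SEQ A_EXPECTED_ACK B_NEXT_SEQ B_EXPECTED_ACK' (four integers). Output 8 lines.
1000 367 367 1000
1058 367 367 1000
1153 367 367 1000
1153 367 367 1000
1153 367 367 1153
1153 367 367 1153
1297 367 367 1297
1398 367 367 1398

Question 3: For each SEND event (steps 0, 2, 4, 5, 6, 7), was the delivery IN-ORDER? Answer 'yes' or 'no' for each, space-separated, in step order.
Step 0: SEND seq=200 -> in-order
Step 2: SEND seq=1058 -> out-of-order
Step 4: SEND seq=1000 -> in-order
Step 5: SEND seq=1000 -> out-of-order
Step 6: SEND seq=1153 -> in-order
Step 7: SEND seq=1297 -> in-order

Answer: yes no yes no yes yes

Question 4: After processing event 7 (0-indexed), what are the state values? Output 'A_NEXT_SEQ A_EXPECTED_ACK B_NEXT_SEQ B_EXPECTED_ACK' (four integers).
After event 0: A_seq=1000 A_ack=367 B_seq=367 B_ack=1000
After event 1: A_seq=1058 A_ack=367 B_seq=367 B_ack=1000
After event 2: A_seq=1153 A_ack=367 B_seq=367 B_ack=1000
After event 3: A_seq=1153 A_ack=367 B_seq=367 B_ack=1000
After event 4: A_seq=1153 A_ack=367 B_seq=367 B_ack=1153
After event 5: A_seq=1153 A_ack=367 B_seq=367 B_ack=1153
After event 6: A_seq=1297 A_ack=367 B_seq=367 B_ack=1297
After event 7: A_seq=1398 A_ack=367 B_seq=367 B_ack=1398

1398 367 367 1398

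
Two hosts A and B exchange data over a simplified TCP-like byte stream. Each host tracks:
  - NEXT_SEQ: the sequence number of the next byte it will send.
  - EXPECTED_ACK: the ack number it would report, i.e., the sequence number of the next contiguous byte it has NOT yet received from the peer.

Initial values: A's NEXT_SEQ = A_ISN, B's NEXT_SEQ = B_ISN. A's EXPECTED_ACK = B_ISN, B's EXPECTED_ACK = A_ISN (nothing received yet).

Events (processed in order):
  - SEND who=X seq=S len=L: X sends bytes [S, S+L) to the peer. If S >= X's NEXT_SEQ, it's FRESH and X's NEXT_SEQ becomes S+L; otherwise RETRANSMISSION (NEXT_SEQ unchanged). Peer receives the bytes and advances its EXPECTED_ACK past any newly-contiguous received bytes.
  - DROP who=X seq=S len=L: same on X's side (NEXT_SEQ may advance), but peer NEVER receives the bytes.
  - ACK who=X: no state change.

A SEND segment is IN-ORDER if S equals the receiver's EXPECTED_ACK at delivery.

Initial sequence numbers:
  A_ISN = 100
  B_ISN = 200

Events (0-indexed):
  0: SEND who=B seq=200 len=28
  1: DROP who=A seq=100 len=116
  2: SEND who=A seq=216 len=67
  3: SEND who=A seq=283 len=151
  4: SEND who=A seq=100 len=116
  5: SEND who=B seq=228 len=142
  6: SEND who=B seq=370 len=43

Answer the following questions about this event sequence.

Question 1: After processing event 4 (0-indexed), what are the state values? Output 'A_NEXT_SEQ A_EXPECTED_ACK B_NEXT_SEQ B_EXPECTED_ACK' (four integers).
After event 0: A_seq=100 A_ack=228 B_seq=228 B_ack=100
After event 1: A_seq=216 A_ack=228 B_seq=228 B_ack=100
After event 2: A_seq=283 A_ack=228 B_seq=228 B_ack=100
After event 3: A_seq=434 A_ack=228 B_seq=228 B_ack=100
After event 4: A_seq=434 A_ack=228 B_seq=228 B_ack=434

434 228 228 434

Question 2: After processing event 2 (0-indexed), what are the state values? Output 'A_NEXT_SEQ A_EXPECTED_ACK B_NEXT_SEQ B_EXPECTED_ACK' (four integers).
After event 0: A_seq=100 A_ack=228 B_seq=228 B_ack=100
After event 1: A_seq=216 A_ack=228 B_seq=228 B_ack=100
After event 2: A_seq=283 A_ack=228 B_seq=228 B_ack=100

283 228 228 100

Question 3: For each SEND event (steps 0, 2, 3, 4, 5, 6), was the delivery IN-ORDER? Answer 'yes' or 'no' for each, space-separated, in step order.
Step 0: SEND seq=200 -> in-order
Step 2: SEND seq=216 -> out-of-order
Step 3: SEND seq=283 -> out-of-order
Step 4: SEND seq=100 -> in-order
Step 5: SEND seq=228 -> in-order
Step 6: SEND seq=370 -> in-order

Answer: yes no no yes yes yes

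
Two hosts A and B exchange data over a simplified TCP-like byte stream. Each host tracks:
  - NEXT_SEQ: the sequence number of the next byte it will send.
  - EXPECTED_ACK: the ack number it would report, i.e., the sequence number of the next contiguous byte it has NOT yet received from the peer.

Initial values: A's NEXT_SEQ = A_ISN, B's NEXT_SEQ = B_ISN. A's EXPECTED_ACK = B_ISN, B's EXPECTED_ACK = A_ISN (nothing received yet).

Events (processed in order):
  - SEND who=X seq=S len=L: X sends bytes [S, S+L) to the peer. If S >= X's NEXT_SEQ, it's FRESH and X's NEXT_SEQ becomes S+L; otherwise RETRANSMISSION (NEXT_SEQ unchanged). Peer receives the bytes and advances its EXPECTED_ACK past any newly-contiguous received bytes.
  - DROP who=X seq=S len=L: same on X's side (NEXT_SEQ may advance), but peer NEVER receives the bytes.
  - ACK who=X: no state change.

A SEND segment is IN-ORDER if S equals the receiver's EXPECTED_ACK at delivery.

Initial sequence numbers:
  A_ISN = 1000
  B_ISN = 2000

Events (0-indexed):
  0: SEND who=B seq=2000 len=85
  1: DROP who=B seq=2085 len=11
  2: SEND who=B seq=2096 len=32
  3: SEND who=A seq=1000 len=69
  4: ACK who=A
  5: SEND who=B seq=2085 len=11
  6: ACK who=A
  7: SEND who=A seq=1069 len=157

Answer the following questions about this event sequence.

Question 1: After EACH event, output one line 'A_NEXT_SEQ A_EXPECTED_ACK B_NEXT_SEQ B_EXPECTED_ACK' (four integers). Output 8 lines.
1000 2085 2085 1000
1000 2085 2096 1000
1000 2085 2128 1000
1069 2085 2128 1069
1069 2085 2128 1069
1069 2128 2128 1069
1069 2128 2128 1069
1226 2128 2128 1226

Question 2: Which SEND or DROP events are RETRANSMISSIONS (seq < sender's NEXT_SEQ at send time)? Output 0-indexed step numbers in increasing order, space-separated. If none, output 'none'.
Step 0: SEND seq=2000 -> fresh
Step 1: DROP seq=2085 -> fresh
Step 2: SEND seq=2096 -> fresh
Step 3: SEND seq=1000 -> fresh
Step 5: SEND seq=2085 -> retransmit
Step 7: SEND seq=1069 -> fresh

Answer: 5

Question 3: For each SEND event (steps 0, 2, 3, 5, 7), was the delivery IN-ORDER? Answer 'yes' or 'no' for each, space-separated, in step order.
Answer: yes no yes yes yes

Derivation:
Step 0: SEND seq=2000 -> in-order
Step 2: SEND seq=2096 -> out-of-order
Step 3: SEND seq=1000 -> in-order
Step 5: SEND seq=2085 -> in-order
Step 7: SEND seq=1069 -> in-order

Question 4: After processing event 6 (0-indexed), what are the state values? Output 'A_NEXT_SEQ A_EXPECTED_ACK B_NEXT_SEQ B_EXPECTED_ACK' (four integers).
After event 0: A_seq=1000 A_ack=2085 B_seq=2085 B_ack=1000
After event 1: A_seq=1000 A_ack=2085 B_seq=2096 B_ack=1000
After event 2: A_seq=1000 A_ack=2085 B_seq=2128 B_ack=1000
After event 3: A_seq=1069 A_ack=2085 B_seq=2128 B_ack=1069
After event 4: A_seq=1069 A_ack=2085 B_seq=2128 B_ack=1069
After event 5: A_seq=1069 A_ack=2128 B_seq=2128 B_ack=1069
After event 6: A_seq=1069 A_ack=2128 B_seq=2128 B_ack=1069

1069 2128 2128 1069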